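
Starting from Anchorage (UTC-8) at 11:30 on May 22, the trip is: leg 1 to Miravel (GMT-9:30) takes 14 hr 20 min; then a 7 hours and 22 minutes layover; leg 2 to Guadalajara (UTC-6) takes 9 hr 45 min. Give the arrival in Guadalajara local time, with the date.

20:57 on May 23

Convert departure to UTC: 11:30 + 8:00 = 19:30 UTC on May 22.
Add 14 hours and 20 minutes leg 1 → 09:50 UTC (May 23).
Add 7 hours 22 minutes layover in Miravel → 17:12 UTC.
Add 9 hours 45 minutes leg 2 → 02:57 UTC (May 24).
Guadalajara is UTC−6:00, so local arrival = 02:57 − 6:00 = 20:57 on May 23.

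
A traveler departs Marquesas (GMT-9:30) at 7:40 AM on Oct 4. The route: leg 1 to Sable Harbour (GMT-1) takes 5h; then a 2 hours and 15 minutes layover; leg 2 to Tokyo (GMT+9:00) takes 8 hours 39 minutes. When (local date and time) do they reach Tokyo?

6:04 PM on October 5

Convert departure to UTC: 7:40 AM + 9:30 = 5:10 PM UTC on Oct 4.
Add 5 hours leg 1 → 10:10 PM UTC.
Add 2 hours 15 minutes layover in Sable Harbour → 12:25 AM UTC (Oct 5).
Add 8 hours and 39 minutes leg 2 → 9:04 AM UTC.
Tokyo is UTC+9:00, so local arrival = 9:04 AM + 9:00 = 6:04 PM on Oct 5.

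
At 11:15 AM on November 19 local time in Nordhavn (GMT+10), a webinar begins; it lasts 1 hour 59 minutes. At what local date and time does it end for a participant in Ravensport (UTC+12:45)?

Convert start to UTC: 11:15 AM − 10:00 = 1:15 AM UTC on Nov 19.
Add 1 hour and 59 minutes duration → 3:14 AM UTC.
Ravensport is UTC+12:45, so local end time = 3:14 AM + 12:45 = 3:59 PM on Nov 19.

3:59 PM on November 19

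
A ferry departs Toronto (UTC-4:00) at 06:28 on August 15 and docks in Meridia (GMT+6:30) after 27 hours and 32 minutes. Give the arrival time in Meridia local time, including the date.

20:30 on Aug 16

Meridia is 10:30 ahead of Toronto.
After 27 hours 32 minutes it is 10:00 (Aug 16) in Toronto.
Shift by the zone difference: 10:00 + 10:30 = 20:30 on Aug 16 in Meridia.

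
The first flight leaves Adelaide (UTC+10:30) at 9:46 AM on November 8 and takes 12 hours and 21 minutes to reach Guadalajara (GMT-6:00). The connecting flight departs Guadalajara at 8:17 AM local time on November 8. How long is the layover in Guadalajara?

Convert departure to UTC: 9:46 AM − 10:30 = 11:16 PM UTC on Nov 7.
Add 12 hours 21 minutes flight time → 11:37 AM UTC (Nov 8).
Guadalajara is UTC−6:00, so local arrival = 11:37 AM − 6:00 = 5:37 AM on Nov 8.
Layover = 8:17 AM − 5:37 AM = 2 hours 40 minutes.

2 hours 40 minutes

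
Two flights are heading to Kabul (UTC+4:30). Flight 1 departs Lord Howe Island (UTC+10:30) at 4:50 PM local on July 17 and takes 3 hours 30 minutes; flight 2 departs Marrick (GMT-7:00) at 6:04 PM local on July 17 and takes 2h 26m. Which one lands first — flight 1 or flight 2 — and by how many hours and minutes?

Flight 1 in UTC: 4:50 PM − 10:30 = 6:20 AM on Jul 17.
+3 hours 30 minutes → arrive 9:50 AM UTC on Jul 17.
Flight 2 in UTC: 6:04 PM + 7:00 = 1:04 AM on Jul 18.
+2 hours 26 minutes → arrive 3:30 AM UTC on Jul 18.
Flight 1 lands earlier by 17 hours 40 minutes.

the first, by 17 hours 40 minutes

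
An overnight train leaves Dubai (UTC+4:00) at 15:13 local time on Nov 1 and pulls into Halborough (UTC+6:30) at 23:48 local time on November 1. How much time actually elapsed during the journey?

Halborough is 2:30 ahead of Dubai.
Clock-face elapsed time (ignoring zones) is 8 hours 35 minutes.
Actual elapsed = 8 hours 35 minutes − 2:30 = 6 hours 5 minutes.

6 hours 5 minutes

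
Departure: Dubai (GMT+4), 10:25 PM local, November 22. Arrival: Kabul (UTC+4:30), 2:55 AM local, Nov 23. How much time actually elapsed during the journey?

Departure in UTC: 10:25 PM − 4:00 = 6:25 PM on Nov 22.
Arrival in UTC: 2:55 AM − 4:30 = 10:25 PM on Nov 22.
Elapsed = 10:25 PM − 6:25 PM = 4 hours.

4 hours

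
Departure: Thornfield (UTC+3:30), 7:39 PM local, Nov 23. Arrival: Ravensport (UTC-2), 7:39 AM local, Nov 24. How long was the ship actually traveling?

Departure in UTC: 7:39 PM − 3:30 = 4:09 PM on Nov 23.
Arrival in UTC: 7:39 AM + 2:00 = 9:39 AM on Nov 24.
Elapsed = 9:39 AM − 4:09 PM (+1 day) = 17 hours 30 minutes.

17 hours 30 minutes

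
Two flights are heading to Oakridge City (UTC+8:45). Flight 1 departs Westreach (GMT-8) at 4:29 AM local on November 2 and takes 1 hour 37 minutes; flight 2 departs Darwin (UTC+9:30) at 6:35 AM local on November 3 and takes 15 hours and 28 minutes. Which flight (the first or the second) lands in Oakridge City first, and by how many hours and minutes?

the first, by 22 hours 27 minutes

Flight 1 in UTC: 4:29 AM + 8:00 = 12:29 PM on Nov 2.
+1 hour and 37 minutes → arrive 2:06 PM UTC on Nov 2.
Flight 2 in UTC: 6:35 AM − 9:30 = 9:05 PM on Nov 2.
+15 hours 28 minutes → arrive 12:33 PM UTC on Nov 3.
Flight 1 lands earlier by 22 hours 27 minutes.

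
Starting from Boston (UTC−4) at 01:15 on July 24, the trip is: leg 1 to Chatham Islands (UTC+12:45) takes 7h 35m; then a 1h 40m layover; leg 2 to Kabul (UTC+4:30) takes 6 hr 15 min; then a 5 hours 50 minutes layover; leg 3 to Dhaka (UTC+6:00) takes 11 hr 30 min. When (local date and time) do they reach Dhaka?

20:05 on July 25

Convert departure to UTC: 01:15 + 4:00 = 05:15 UTC on Jul 24.
Add 7 hours 35 minutes leg 1 → 12:50 UTC.
Add 1 hour 40 minutes layover in Chatham Islands → 14:30 UTC.
Add 6 hours 15 minutes leg 2 → 20:45 UTC.
Add 5 hours 50 minutes layover in Kabul → 02:35 UTC (Jul 25).
Add 11 hours and 30 minutes leg 3 → 14:05 UTC.
Dhaka is UTC+6:00, so local arrival = 14:05 + 6:00 = 20:05 on Jul 25.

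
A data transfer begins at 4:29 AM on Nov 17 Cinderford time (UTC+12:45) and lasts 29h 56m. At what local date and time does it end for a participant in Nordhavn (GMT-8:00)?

1:40 PM on Nov 17

Convert start to UTC: 4:29 AM − 12:45 = 3:44 PM UTC on Nov 16.
Add 29 hours and 56 minutes duration → 9:40 PM UTC (Nov 17).
Nordhavn is UTC−8:00, so local end time = 9:40 PM − 8:00 = 1:40 PM on Nov 17.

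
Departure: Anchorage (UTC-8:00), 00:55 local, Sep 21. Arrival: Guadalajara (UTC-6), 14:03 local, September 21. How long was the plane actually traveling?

Departure in UTC: 00:55 + 8:00 = 08:55 on Sep 21.
Arrival in UTC: 14:03 + 6:00 = 20:03 on Sep 21.
Elapsed = 20:03 − 08:55 = 11 hours 8 minutes.

11 hours 8 minutes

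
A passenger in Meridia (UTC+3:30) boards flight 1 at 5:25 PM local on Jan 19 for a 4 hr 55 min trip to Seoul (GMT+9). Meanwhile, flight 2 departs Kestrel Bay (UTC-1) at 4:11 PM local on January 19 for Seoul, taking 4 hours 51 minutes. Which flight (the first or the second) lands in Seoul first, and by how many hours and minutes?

Flight 1 in UTC: 5:25 PM − 3:30 = 1:55 PM on Jan 19.
+4 hours and 55 minutes → arrive 6:50 PM UTC on Jan 19.
Flight 2 in UTC: 4:11 PM + 1:00 = 5:11 PM on Jan 19.
+4 hours 51 minutes → arrive 10:02 PM UTC on Jan 19.
Flight 1 lands earlier by 3 hours 12 minutes.

the first, by 3 hours 12 minutes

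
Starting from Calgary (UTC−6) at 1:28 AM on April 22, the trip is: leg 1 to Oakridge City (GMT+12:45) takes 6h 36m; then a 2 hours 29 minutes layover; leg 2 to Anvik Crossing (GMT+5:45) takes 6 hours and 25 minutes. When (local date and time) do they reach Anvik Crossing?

Convert departure to UTC: 1:28 AM + 6:00 = 7:28 AM UTC on Apr 22.
Add 6 hours and 36 minutes leg 1 → 2:04 PM UTC.
Add 2 hours and 29 minutes layover in Oakridge City → 4:33 PM UTC.
Add 6 hours and 25 minutes leg 2 → 10:58 PM UTC.
Anvik Crossing is UTC+5:45, so local arrival = 10:58 PM + 5:45 = 4:43 AM on Apr 23.

4:43 AM on April 23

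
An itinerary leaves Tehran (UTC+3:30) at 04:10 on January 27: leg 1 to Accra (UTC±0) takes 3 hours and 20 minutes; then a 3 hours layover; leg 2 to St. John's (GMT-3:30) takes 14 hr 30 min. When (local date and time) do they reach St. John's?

18:00 on Jan 27

Convert departure to UTC: 04:10 − 3:30 = 00:40 UTC on Jan 27.
Add 3 hours and 20 minutes leg 1 → 04:00 UTC.
Add 3 hours layover in Accra → 07:00 UTC.
Add 14 hours 30 minutes leg 2 → 21:30 UTC.
St. John's is UTC−3:30, so local arrival = 21:30 − 3:30 = 18:00 on Jan 27.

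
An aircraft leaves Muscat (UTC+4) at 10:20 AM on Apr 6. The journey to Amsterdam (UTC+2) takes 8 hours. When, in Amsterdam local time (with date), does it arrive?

Convert departure to UTC: 10:20 AM − 4:00 = 6:20 AM UTC on Apr 6.
Add 8 hours travel time → 2:20 PM UTC.
Amsterdam is UTC+2:00, so local arrival = 2:20 PM + 2:00 = 4:20 PM on Apr 6.

4:20 PM on April 6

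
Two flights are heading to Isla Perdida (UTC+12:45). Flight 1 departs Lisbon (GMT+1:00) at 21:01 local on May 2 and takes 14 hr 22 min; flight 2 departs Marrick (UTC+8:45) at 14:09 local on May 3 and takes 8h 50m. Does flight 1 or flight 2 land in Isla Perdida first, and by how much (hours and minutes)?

the first, by 3 hours 51 minutes

Flight 1 in UTC: 21:01 − 1:00 = 20:01 on May 2.
+14 hours 22 minutes → arrive 10:23 UTC on May 3.
Flight 2 in UTC: 14:09 − 8:45 = 05:24 on May 3.
+8 hours 50 minutes → arrive 14:14 UTC on May 3.
Flight 1 lands earlier by 3 hours 51 minutes.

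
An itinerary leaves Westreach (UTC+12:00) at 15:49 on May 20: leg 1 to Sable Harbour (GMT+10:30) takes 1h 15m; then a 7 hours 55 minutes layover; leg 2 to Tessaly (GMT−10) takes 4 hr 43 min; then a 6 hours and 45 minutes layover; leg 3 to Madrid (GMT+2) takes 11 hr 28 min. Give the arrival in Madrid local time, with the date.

13:55 on May 21

Convert departure to UTC: 15:49 − 12:00 = 03:49 UTC on May 20.
Add 1 hour and 15 minutes leg 1 → 05:04 UTC.
Add 7 hours and 55 minutes layover in Sable Harbour → 12:59 UTC.
Add 4 hours and 43 minutes leg 2 → 17:42 UTC.
Add 6 hours 45 minutes layover in Tessaly → 00:27 UTC (May 21).
Add 11 hours and 28 minutes leg 3 → 11:55 UTC.
Madrid is UTC+2:00, so local arrival = 11:55 + 2:00 = 13:55 on May 21.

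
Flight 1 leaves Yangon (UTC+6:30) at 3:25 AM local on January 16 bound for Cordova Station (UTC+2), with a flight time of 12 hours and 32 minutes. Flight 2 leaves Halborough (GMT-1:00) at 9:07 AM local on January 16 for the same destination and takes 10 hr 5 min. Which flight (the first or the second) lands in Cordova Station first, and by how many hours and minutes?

Flight 1 in UTC: 3:25 AM − 6:30 = 8:55 PM on Jan 15.
+12 hours 32 minutes → arrive 9:27 AM UTC on Jan 16.
Flight 2 in UTC: 9:07 AM + 1:00 = 10:07 AM on Jan 16.
+10 hours and 5 minutes → arrive 8:12 PM UTC on Jan 16.
Flight 1 lands earlier by 10 hours 45 minutes.

the first, by 10 hours 45 minutes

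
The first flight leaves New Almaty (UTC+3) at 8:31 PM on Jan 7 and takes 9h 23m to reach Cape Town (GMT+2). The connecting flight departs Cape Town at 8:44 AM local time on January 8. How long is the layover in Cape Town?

3 hours 50 minutes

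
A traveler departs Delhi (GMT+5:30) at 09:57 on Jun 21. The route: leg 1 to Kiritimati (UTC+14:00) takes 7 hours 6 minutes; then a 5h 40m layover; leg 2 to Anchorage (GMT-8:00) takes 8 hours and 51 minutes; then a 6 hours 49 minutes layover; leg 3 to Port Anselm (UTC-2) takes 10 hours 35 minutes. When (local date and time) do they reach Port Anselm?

17:28 on Jun 22

Convert departure to UTC: 09:57 − 5:30 = 04:27 UTC on Jun 21.
Add 7 hours 6 minutes leg 1 → 11:33 UTC.
Add 5 hours 40 minutes layover in Kiritimati → 17:13 UTC.
Add 8 hours and 51 minutes leg 2 → 02:04 UTC (Jun 22).
Add 6 hours and 49 minutes layover in Anchorage → 08:53 UTC.
Add 10 hours and 35 minutes leg 3 → 19:28 UTC.
Port Anselm is UTC−2:00, so local arrival = 19:28 − 2:00 = 17:28 on Jun 22.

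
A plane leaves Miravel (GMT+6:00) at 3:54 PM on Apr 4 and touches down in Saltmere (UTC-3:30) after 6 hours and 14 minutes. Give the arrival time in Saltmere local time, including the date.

12:38 PM on Apr 4

Convert departure to UTC: 3:54 PM − 6:00 = 9:54 AM UTC on Apr 4.
Add 6 hours 14 minutes travel time → 4:08 PM UTC.
Saltmere is UTC−3:30, so local arrival = 4:08 PM − 3:30 = 12:38 PM on Apr 4.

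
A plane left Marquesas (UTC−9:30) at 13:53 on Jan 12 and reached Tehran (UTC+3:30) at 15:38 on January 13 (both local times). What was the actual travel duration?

Tehran is 13:00 ahead of Marquesas.
Clock-face elapsed time (ignoring zones) is 25 hours 45 minutes.
Actual elapsed = 25 hours 45 minutes − 13:00 = 12 hours 45 minutes.

12 hours 45 minutes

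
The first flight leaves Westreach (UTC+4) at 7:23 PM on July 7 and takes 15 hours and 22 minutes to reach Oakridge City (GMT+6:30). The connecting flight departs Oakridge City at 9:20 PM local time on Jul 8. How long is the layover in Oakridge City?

Convert departure to UTC: 7:23 PM − 4:00 = 3:23 PM UTC on Jul 7.
Add 15 hours and 22 minutes flight time → 6:45 AM UTC (Jul 8).
Oakridge City is UTC+6:30, so local arrival = 6:45 AM + 6:30 = 1:15 PM on Jul 8.
Layover = 9:20 PM − 1:15 PM = 8 hours 5 minutes.

8 hours 5 minutes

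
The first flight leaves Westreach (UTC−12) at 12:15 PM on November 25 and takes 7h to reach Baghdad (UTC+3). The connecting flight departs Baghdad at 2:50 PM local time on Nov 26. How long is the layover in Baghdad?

4 hours 35 minutes

Convert departure to UTC: 12:15 PM + 12:00 = 12:15 AM UTC on Nov 26.
Add 7 hours flight time → 7:15 AM UTC.
Baghdad is UTC+3:00, so local arrival = 7:15 AM + 3:00 = 10:15 AM on Nov 26.
Layover = 2:50 PM − 10:15 AM = 4 hours 35 minutes.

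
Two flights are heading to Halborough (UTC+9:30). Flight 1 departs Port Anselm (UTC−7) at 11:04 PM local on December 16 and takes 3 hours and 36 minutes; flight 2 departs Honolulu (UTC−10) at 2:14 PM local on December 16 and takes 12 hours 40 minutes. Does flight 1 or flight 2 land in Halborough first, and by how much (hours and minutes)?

the first, by 3 hours 14 minutes

Flight 1 in UTC: 11:04 PM + 7:00 = 6:04 AM on Dec 17.
+3 hours and 36 minutes → arrive 9:40 AM UTC on Dec 17.
Flight 2 in UTC: 2:14 PM + 10:00 = 12:14 AM on Dec 17.
+12 hours 40 minutes → arrive 12:54 PM UTC on Dec 17.
Flight 1 lands earlier by 3 hours 14 minutes.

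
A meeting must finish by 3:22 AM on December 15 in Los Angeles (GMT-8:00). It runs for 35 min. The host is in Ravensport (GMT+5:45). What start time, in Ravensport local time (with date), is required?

Target end time in UTC: 3:22 AM + 8:00 = 11:22 AM on Dec 15.
Subtract 35 minutes → start 10:47 AM UTC on Dec 15.
Ravensport is UTC+5:45: 10:47 AM + 5:45 = 4:32 PM on Dec 15.

4:32 PM on Dec 15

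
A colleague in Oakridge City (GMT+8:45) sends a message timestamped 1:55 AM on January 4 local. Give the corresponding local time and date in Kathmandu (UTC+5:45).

10:55 PM on January 3

Kathmandu is 3:00 behind Oakridge City.
Shift by the zone difference: 1:55 AM − 3:00 = 10:55 PM on Jan 3 in Kathmandu.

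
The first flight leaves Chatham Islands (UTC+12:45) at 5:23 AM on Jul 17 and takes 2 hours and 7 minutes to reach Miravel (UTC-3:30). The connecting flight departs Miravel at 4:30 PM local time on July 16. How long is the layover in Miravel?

Convert departure to UTC: 5:23 AM − 12:45 = 4:38 PM UTC on Jul 16.
Add 2 hours 7 minutes flight time → 6:45 PM UTC.
Miravel is UTC−3:30, so local arrival = 6:45 PM − 3:30 = 3:15 PM on Jul 16.
Layover = 4:30 PM − 3:15 PM = 1 hour 15 minutes.

1 hour 15 minutes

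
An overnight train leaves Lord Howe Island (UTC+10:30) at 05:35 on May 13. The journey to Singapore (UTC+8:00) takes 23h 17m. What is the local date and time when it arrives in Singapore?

Convert departure to UTC: 05:35 − 10:30 = 19:05 UTC on May 12.
Add 23 hours 17 minutes travel time → 18:22 UTC (May 13).
Singapore is UTC+8:00, so local arrival = 18:22 + 8:00 = 02:22 on May 14.

02:22 on May 14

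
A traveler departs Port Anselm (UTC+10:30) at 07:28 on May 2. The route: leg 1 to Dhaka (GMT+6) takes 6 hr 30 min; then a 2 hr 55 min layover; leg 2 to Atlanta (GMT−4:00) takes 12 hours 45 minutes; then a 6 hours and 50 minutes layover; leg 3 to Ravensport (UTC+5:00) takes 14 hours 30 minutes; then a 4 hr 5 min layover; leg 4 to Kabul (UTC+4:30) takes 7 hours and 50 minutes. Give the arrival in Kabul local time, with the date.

08:53 on May 4

Convert departure to UTC: 07:28 − 10:30 = 20:58 UTC on May 1.
Add 6 hours and 30 minutes leg 1 → 03:28 UTC (May 2).
Add 2 hours and 55 minutes layover in Dhaka → 06:23 UTC.
Add 12 hours 45 minutes leg 2 → 19:08 UTC.
Add 6 hours 50 minutes layover in Atlanta → 01:58 UTC (May 3).
Add 14 hours 30 minutes leg 3 → 16:28 UTC.
Add 4 hours 5 minutes layover in Ravensport → 20:33 UTC.
Add 7 hours 50 minutes leg 4 → 04:23 UTC (May 4).
Kabul is UTC+4:30, so local arrival = 04:23 + 4:30 = 08:53 on May 4.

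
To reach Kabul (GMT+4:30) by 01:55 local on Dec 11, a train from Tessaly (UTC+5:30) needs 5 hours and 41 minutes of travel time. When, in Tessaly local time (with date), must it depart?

21:14 on December 10

Target arrival in UTC: 01:55 − 4:30 = 21:25 on Dec 10.
Subtract 5 hours and 41 minutes → departure 15:44 UTC on Dec 10.
Tessaly is UTC+5:30: 15:44 + 5:30 = 21:14 on Dec 10.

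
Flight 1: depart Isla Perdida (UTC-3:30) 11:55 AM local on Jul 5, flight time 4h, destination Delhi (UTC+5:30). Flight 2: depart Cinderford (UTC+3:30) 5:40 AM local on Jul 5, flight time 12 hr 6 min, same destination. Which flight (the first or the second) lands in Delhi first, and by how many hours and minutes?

the second, by 5 hours 9 minutes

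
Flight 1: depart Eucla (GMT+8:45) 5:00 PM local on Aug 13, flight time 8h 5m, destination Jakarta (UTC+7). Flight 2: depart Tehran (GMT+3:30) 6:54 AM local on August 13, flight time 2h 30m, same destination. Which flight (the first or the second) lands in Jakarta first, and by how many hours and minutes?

the second, by 10 hours 26 minutes

Flight 1 in UTC: 5:00 PM − 8:45 = 8:15 AM on Aug 13.
+8 hours 5 minutes → arrive 4:20 PM UTC on Aug 13.
Flight 2 in UTC: 6:54 AM − 3:30 = 3:24 AM on Aug 13.
+2 hours 30 minutes → arrive 5:54 AM UTC on Aug 13.
Flight 2 lands earlier by 10 hours 26 minutes.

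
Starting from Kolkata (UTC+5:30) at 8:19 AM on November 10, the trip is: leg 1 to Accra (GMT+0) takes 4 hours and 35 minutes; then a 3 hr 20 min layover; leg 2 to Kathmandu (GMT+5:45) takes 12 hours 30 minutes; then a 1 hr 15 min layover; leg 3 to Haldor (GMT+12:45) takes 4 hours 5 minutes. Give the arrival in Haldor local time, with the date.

5:19 PM on Nov 11

Convert departure to UTC: 8:19 AM − 5:30 = 2:49 AM UTC on Nov 10.
Add 4 hours 35 minutes leg 1 → 7:24 AM UTC.
Add 3 hours and 20 minutes layover in Accra → 10:44 AM UTC.
Add 12 hours 30 minutes leg 2 → 11:14 PM UTC.
Add 1 hour 15 minutes layover in Kathmandu → 12:29 AM UTC (Nov 11).
Add 4 hours and 5 minutes leg 3 → 4:34 AM UTC.
Haldor is UTC+12:45, so local arrival = 4:34 AM + 12:45 = 5:19 PM on Nov 11.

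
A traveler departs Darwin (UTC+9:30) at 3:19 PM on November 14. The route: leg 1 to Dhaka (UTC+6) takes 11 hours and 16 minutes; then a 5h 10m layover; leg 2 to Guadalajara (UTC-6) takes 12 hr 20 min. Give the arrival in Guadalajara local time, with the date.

Convert departure to UTC: 3:19 PM − 9:30 = 5:49 AM UTC on Nov 14.
Add 11 hours 16 minutes leg 1 → 5:05 PM UTC.
Add 5 hours and 10 minutes layover in Dhaka → 10:15 PM UTC.
Add 12 hours and 20 minutes leg 2 → 10:35 AM UTC (Nov 15).
Guadalajara is UTC−6:00, so local arrival = 10:35 AM − 6:00 = 4:35 AM on Nov 15.

4:35 AM on Nov 15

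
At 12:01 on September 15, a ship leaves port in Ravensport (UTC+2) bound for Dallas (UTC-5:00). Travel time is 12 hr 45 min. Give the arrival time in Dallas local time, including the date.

Dallas is 7:00 behind Ravensport.
After 12 hours 45 minutes it is 00:46 (Sep 16) in Ravensport.
Shift by the zone difference: 00:46 − 7:00 = 17:46 on Sep 15 in Dallas.

17:46 on September 15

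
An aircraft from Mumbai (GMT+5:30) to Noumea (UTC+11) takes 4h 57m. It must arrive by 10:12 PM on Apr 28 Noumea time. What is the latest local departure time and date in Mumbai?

11:45 AM on April 28

Target arrival in UTC: 10:12 PM − 11:00 = 11:12 AM on Apr 28.
Subtract 4 hours 57 minutes → departure 6:15 AM UTC on Apr 28.
Mumbai is UTC+5:30: 6:15 AM + 5:30 = 11:45 AM on Apr 28.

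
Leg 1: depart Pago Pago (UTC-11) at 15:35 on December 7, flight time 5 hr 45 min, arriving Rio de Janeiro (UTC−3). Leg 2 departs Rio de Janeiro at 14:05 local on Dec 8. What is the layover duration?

Convert departure to UTC: 15:35 + 11:00 = 02:35 UTC on Dec 8.
Add 5 hours 45 minutes flight time → 08:20 UTC.
Rio de Janeiro is UTC−3:00, so local arrival = 08:20 − 3:00 = 05:20 on Dec 8.
Layover = 14:05 − 05:20 = 8 hours 45 minutes.

8 hours 45 minutes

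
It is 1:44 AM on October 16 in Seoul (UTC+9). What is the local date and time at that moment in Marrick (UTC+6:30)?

11:14 PM on October 15

Marrick is 2:30 behind Seoul.
Shift by the zone difference: 1:44 AM − 2:30 = 11:14 PM on Oct 15 in Marrick.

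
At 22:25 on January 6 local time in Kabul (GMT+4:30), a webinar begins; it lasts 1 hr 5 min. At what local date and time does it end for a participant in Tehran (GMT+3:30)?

22:30 on January 6

Tehran is 1:00 behind Kabul.
After 1 hour 5 minutes it is 23:30 in Kabul.
Shift by the zone difference: 23:30 − 1:00 = 22:30 on Jan 6 in Tehran.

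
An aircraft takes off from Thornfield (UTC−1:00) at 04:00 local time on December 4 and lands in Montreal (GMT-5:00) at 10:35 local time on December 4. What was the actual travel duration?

Montreal is 4:00 behind Thornfield.
Clock-face elapsed time (ignoring zones) is 6 hours 35 minutes.
Actual elapsed = 6 hours 35 minutes + 4:00 = 10 hours 35 minutes.

10 hours 35 minutes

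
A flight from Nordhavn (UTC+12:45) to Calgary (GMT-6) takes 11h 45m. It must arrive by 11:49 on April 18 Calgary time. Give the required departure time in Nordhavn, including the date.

18:49 on April 18

Target arrival in UTC: 11:49 + 6:00 = 17:49 on Apr 18.
Subtract 11 hours 45 minutes → departure 06:04 UTC on Apr 18.
Nordhavn is UTC+12:45: 06:04 + 12:45 = 18:49 on Apr 18.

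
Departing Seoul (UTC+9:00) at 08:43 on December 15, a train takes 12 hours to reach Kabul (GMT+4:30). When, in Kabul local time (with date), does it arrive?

Convert departure to UTC: 08:43 − 9:00 = 23:43 UTC on Dec 14.
Add 12 hours travel time → 11:43 UTC (Dec 15).
Kabul is UTC+4:30, so local arrival = 11:43 + 4:30 = 16:13 on Dec 15.

16:13 on December 15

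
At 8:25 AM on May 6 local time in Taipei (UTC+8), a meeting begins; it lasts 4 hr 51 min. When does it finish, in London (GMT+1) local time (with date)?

6:16 AM on May 6

Convert start to UTC: 8:25 AM − 8:00 = 12:25 AM UTC on May 6.
Add 4 hours 51 minutes duration → 5:16 AM UTC.
London is UTC+1:00, so local end time = 5:16 AM + 1:00 = 6:16 AM on May 6.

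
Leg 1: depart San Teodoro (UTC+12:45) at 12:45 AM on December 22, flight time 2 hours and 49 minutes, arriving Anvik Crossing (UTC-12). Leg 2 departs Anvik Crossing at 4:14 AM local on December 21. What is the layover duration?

1 hour 25 minutes

Convert departure to UTC: 12:45 AM − 12:45 = 12:00 PM UTC on Dec 21.
Add 2 hours 49 minutes flight time → 2:49 PM UTC.
Anvik Crossing is UTC−12:00, so local arrival = 2:49 PM − 12:00 = 2:49 AM on Dec 21.
Layover = 4:14 AM − 2:49 AM = 1 hour 25 minutes.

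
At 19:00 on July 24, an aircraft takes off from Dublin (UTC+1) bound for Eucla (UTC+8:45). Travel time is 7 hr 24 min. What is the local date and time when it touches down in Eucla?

Convert departure to UTC: 19:00 − 1:00 = 18:00 UTC on Jul 24.
Add 7 hours and 24 minutes travel time → 01:24 UTC (Jul 25).
Eucla is UTC+8:45, so local arrival = 01:24 + 8:45 = 10:09 on Jul 25.

10:09 on Jul 25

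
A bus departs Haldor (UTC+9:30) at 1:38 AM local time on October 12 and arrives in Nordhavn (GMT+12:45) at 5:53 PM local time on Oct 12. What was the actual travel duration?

Departure in UTC: 1:38 AM − 9:30 = 4:08 PM on Oct 11.
Arrival in UTC: 5:53 PM − 12:45 = 5:08 AM on Oct 12.
Elapsed = 5:08 AM − 4:08 PM (+1 day) = 13 hours.

13 hours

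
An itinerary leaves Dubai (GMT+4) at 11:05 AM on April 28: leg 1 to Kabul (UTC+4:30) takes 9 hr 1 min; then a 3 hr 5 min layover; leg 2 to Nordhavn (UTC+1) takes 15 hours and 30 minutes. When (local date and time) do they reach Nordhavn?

11:41 AM on April 29

Convert departure to UTC: 11:05 AM − 4:00 = 7:05 AM UTC on Apr 28.
Add 9 hours and 1 minute leg 1 → 4:06 PM UTC.
Add 3 hours 5 minutes layover in Kabul → 7:11 PM UTC.
Add 15 hours and 30 minutes leg 2 → 10:41 AM UTC (Apr 29).
Nordhavn is UTC+1:00, so local arrival = 10:41 AM + 1:00 = 11:41 AM on Apr 29.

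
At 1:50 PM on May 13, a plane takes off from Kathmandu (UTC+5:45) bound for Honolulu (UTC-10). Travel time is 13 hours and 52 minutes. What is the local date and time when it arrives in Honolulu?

11:57 AM on May 13

Convert departure to UTC: 1:50 PM − 5:45 = 8:05 AM UTC on May 13.
Add 13 hours 52 minutes travel time → 9:57 PM UTC.
Honolulu is UTC−10:00, so local arrival = 9:57 PM − 10:00 = 11:57 AM on May 13.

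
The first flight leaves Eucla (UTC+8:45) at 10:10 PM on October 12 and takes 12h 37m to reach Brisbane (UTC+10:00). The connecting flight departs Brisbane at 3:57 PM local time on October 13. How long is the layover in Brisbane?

Convert departure to UTC: 10:10 PM − 8:45 = 1:25 PM UTC on Oct 12.
Add 12 hours and 37 minutes flight time → 2:02 AM UTC (Oct 13).
Brisbane is UTC+10:00, so local arrival = 2:02 AM + 10:00 = 12:02 PM on Oct 13.
Layover = 3:57 PM − 12:02 PM = 3 hours 55 minutes.

3 hours 55 minutes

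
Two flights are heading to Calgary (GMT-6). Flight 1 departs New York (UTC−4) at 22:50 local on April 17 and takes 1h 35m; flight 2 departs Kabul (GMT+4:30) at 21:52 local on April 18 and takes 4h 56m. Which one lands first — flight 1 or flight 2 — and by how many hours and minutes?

the first, by 17 hours 53 minutes

Flight 1 in UTC: 22:50 + 4:00 = 02:50 on Apr 18.
+1 hour and 35 minutes → arrive 04:25 UTC on Apr 18.
Flight 2 in UTC: 21:52 − 4:30 = 17:22 on Apr 18.
+4 hours and 56 minutes → arrive 22:18 UTC on Apr 18.
Flight 1 lands earlier by 17 hours 53 minutes.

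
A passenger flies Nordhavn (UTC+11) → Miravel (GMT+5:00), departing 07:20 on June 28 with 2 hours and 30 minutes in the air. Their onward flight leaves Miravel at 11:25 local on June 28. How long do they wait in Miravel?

7 hours 35 minutes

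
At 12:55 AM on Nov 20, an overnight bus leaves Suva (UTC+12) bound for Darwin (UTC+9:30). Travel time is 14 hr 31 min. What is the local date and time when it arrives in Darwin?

Convert departure to UTC: 12:55 AM − 12:00 = 12:55 PM UTC on Nov 19.
Add 14 hours and 31 minutes travel time → 3:26 AM UTC (Nov 20).
Darwin is UTC+9:30, so local arrival = 3:26 AM + 9:30 = 12:56 PM on Nov 20.

12:56 PM on Nov 20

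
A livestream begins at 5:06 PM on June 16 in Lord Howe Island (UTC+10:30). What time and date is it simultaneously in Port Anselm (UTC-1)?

Port Anselm is 11:30 behind Lord Howe Island.
Shift by the zone difference: 5:06 PM − 11:30 = 5:36 AM on Jun 16 in Port Anselm.

5:36 AM on June 16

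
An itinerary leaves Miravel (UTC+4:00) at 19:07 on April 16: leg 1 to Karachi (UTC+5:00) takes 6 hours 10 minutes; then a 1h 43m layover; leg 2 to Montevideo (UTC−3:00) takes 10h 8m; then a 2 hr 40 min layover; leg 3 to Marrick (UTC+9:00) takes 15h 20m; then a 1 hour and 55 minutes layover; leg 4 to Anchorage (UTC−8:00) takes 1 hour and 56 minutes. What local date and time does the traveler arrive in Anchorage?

22:59 on April 17

Convert departure to UTC: 19:07 − 4:00 = 15:07 UTC on Apr 16.
Add 6 hours 10 minutes leg 1 → 21:17 UTC.
Add 1 hour 43 minutes layover in Karachi → 23:00 UTC.
Add 10 hours 8 minutes leg 2 → 09:08 UTC (Apr 17).
Add 2 hours and 40 minutes layover in Montevideo → 11:48 UTC.
Add 15 hours 20 minutes leg 3 → 03:08 UTC (Apr 18).
Add 1 hour and 55 minutes layover in Marrick → 05:03 UTC.
Add 1 hour 56 minutes leg 4 → 06:59 UTC.
Anchorage is UTC−8:00, so local arrival = 06:59 − 8:00 = 22:59 on Apr 17.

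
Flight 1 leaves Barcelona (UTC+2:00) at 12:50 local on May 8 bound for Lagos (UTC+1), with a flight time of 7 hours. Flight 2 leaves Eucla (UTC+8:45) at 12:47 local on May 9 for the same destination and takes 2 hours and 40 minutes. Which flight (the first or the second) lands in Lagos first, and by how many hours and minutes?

the first, by 12 hours 52 minutes

Flight 1 in UTC: 12:50 − 2:00 = 10:50 on May 8.
+7 hours → arrive 17:50 UTC on May 8.
Flight 2 in UTC: 12:47 − 8:45 = 04:02 on May 9.
+2 hours 40 minutes → arrive 06:42 UTC on May 9.
Flight 1 lands earlier by 12 hours 52 minutes.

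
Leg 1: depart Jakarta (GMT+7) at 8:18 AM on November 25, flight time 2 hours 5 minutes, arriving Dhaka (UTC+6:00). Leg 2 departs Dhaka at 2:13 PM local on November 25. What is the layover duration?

Convert departure to UTC: 8:18 AM − 7:00 = 1:18 AM UTC on Nov 25.
Add 2 hours and 5 minutes flight time → 3:23 AM UTC.
Dhaka is UTC+6:00, so local arrival = 3:23 AM + 6:00 = 9:23 AM on Nov 25.
Layover = 2:13 PM − 9:23 AM = 4 hours 50 minutes.

4 hours 50 minutes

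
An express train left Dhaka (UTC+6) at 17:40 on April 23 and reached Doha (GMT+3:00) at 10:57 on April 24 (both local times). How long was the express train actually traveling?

Departure in UTC: 17:40 − 6:00 = 11:40 on Apr 23.
Arrival in UTC: 10:57 − 3:00 = 07:57 on Apr 24.
Elapsed = 07:57 − 11:40 (+1 day) = 20 hours 17 minutes.

20 hours 17 minutes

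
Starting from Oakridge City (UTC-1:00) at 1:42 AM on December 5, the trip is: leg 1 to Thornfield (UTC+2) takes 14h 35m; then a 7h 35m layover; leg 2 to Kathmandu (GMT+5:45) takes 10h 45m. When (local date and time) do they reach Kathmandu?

Convert departure to UTC: 1:42 AM + 1:00 = 2:42 AM UTC on Dec 5.
Add 14 hours 35 minutes leg 1 → 5:17 PM UTC.
Add 7 hours and 35 minutes layover in Thornfield → 12:52 AM UTC (Dec 6).
Add 10 hours 45 minutes leg 2 → 11:37 AM UTC.
Kathmandu is UTC+5:45, so local arrival = 11:37 AM + 5:45 = 5:22 PM on Dec 6.

5:22 PM on December 6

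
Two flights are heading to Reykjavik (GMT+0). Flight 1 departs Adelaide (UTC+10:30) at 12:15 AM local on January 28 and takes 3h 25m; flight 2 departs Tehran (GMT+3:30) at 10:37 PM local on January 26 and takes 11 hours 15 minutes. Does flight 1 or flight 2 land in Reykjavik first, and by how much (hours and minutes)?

the second, by 10 hours 48 minutes

Flight 1 in UTC: 12:15 AM − 10:30 = 1:45 PM on Jan 27.
+3 hours 25 minutes → arrive 5:10 PM UTC on Jan 27.
Flight 2 in UTC: 10:37 PM − 3:30 = 7:07 PM on Jan 26.
+11 hours and 15 minutes → arrive 6:22 AM UTC on Jan 27.
Flight 2 lands earlier by 10 hours 48 minutes.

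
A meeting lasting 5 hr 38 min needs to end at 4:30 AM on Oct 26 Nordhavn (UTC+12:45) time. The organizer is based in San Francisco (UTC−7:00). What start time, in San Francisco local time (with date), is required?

Target end time in UTC: 4:30 AM − 12:45 = 3:45 PM on Oct 25.
Subtract 5 hours and 38 minutes → start 10:07 AM UTC on Oct 25.
San Francisco is UTC−7:00: 10:07 AM − 7:00 = 3:07 AM on Oct 25.

3:07 AM on October 25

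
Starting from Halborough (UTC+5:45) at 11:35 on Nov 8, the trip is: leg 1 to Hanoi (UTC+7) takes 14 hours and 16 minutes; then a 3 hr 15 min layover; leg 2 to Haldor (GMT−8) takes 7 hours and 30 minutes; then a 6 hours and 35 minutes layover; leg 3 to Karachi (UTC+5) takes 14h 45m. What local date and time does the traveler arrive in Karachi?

09:11 on November 10

Convert departure to UTC: 11:35 − 5:45 = 05:50 UTC on Nov 8.
Add 14 hours and 16 minutes leg 1 → 20:06 UTC.
Add 3 hours 15 minutes layover in Hanoi → 23:21 UTC.
Add 7 hours and 30 minutes leg 2 → 06:51 UTC (Nov 9).
Add 6 hours and 35 minutes layover in Haldor → 13:26 UTC.
Add 14 hours 45 minutes leg 3 → 04:11 UTC (Nov 10).
Karachi is UTC+5:00, so local arrival = 04:11 + 5:00 = 09:11 on Nov 10.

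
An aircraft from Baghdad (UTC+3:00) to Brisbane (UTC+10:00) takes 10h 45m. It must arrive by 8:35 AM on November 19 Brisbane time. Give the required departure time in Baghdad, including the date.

2:50 PM on November 18

Target arrival in UTC: 8:35 AM − 10:00 = 10:35 PM on Nov 18.
Subtract 10 hours and 45 minutes → departure 11:50 AM UTC on Nov 18.
Baghdad is UTC+3:00: 11:50 AM + 3:00 = 2:50 PM on Nov 18.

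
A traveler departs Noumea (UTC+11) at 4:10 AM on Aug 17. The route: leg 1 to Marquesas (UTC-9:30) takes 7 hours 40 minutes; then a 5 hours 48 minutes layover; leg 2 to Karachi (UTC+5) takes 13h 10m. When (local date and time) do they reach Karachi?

12:48 AM on Aug 18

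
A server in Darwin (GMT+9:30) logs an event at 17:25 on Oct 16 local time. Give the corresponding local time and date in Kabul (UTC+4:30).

12:25 on Oct 16

In UTC: 17:25 − 9:30 = 07:55 on Oct 16.
Kabul is UTC+4:30: 07:55 + 4:30 = 12:25 on Oct 16.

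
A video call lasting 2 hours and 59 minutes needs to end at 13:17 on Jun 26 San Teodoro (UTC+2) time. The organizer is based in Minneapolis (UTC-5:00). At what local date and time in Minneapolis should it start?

Target end time in UTC: 13:17 − 2:00 = 11:17 on Jun 26.
Subtract 2 hours 59 minutes → start 08:18 UTC on Jun 26.
Minneapolis is UTC−5:00: 08:18 − 5:00 = 03:18 on Jun 26.

03:18 on June 26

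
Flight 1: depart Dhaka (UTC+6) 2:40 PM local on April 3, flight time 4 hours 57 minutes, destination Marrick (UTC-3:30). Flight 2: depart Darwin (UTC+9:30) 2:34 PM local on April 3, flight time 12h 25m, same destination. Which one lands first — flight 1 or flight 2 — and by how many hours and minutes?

the first, by 3 hours 52 minutes

Flight 1 in UTC: 2:40 PM − 6:00 = 8:40 AM on Apr 3.
+4 hours and 57 minutes → arrive 1:37 PM UTC on Apr 3.
Flight 2 in UTC: 2:34 PM − 9:30 = 5:04 AM on Apr 3.
+12 hours 25 minutes → arrive 5:29 PM UTC on Apr 3.
Flight 1 lands earlier by 3 hours 52 minutes.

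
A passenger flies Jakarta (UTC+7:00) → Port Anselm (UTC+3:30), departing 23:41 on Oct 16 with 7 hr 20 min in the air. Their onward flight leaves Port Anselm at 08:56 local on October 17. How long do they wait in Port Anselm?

5 hours 25 minutes

Convert departure to UTC: 23:41 − 7:00 = 16:41 UTC on Oct 16.
Add 7 hours and 20 minutes flight time → 00:01 UTC (Oct 17).
Port Anselm is UTC+3:30, so local arrival = 00:01 + 3:30 = 03:31 on Oct 17.
Layover = 08:56 − 03:31 = 5 hours 25 minutes.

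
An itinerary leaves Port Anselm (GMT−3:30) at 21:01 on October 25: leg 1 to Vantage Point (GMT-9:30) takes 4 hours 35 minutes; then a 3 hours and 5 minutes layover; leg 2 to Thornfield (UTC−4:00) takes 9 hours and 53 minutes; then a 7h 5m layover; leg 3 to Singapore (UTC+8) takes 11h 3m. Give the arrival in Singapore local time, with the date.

Convert departure to UTC: 21:01 + 3:30 = 00:31 UTC on Oct 26.
Add 4 hours and 35 minutes leg 1 → 05:06 UTC.
Add 3 hours 5 minutes layover in Vantage Point → 08:11 UTC.
Add 9 hours and 53 minutes leg 2 → 18:04 UTC.
Add 7 hours 5 minutes layover in Thornfield → 01:09 UTC (Oct 27).
Add 11 hours 3 minutes leg 3 → 12:12 UTC.
Singapore is UTC+8:00, so local arrival = 12:12 + 8:00 = 20:12 on Oct 27.

20:12 on October 27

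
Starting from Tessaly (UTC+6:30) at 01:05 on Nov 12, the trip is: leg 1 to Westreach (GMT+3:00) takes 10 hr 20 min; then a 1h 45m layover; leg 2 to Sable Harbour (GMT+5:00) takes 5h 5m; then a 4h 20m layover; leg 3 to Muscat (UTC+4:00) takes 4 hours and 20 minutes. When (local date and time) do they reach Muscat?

00:25 on November 13

Convert departure to UTC: 01:05 − 6:30 = 18:35 UTC on Nov 11.
Add 10 hours and 20 minutes leg 1 → 04:55 UTC (Nov 12).
Add 1 hour 45 minutes layover in Westreach → 06:40 UTC.
Add 5 hours 5 minutes leg 2 → 11:45 UTC.
Add 4 hours 20 minutes layover in Sable Harbour → 16:05 UTC.
Add 4 hours and 20 minutes leg 3 → 20:25 UTC.
Muscat is UTC+4:00, so local arrival = 20:25 + 4:00 = 00:25 on Nov 13.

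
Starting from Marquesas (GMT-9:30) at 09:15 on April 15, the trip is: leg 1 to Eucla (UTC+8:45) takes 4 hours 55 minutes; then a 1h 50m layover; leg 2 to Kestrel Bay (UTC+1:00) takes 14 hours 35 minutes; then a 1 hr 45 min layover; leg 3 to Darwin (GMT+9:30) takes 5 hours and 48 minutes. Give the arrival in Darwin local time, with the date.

09:08 on April 17

Convert departure to UTC: 09:15 + 9:30 = 18:45 UTC on Apr 15.
Add 4 hours 55 minutes leg 1 → 23:40 UTC.
Add 1 hour and 50 minutes layover in Eucla → 01:30 UTC (Apr 16).
Add 14 hours and 35 minutes leg 2 → 16:05 UTC.
Add 1 hour 45 minutes layover in Kestrel Bay → 17:50 UTC.
Add 5 hours and 48 minutes leg 3 → 23:38 UTC.
Darwin is UTC+9:30, so local arrival = 23:38 + 9:30 = 09:08 on Apr 17.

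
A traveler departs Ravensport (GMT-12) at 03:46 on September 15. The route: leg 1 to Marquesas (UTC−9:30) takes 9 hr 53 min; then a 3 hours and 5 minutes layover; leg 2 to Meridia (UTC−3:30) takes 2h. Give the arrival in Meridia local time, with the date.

03:14 on September 16

Convert departure to UTC: 03:46 + 12:00 = 15:46 UTC on Sep 15.
Add 9 hours and 53 minutes leg 1 → 01:39 UTC (Sep 16).
Add 3 hours 5 minutes layover in Marquesas → 04:44 UTC.
Add 2 hours leg 2 → 06:44 UTC.
Meridia is UTC−3:30, so local arrival = 06:44 − 3:30 = 03:14 on Sep 16.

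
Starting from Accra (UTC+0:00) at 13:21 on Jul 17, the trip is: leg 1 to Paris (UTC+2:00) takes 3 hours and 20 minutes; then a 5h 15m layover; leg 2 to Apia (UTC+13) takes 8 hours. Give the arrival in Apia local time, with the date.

18:56 on Jul 18

Accra is at UTC+0, so departure is already 13:21 UTC on Jul 17.
Add 3 hours 20 minutes leg 1 → 16:41 UTC.
Add 5 hours and 15 minutes layover in Paris → 21:56 UTC.
Add 8 hours leg 2 → 05:56 UTC (Jul 18).
Apia is UTC+13:00, so local arrival = 05:56 + 13:00 = 18:56 on Jul 18.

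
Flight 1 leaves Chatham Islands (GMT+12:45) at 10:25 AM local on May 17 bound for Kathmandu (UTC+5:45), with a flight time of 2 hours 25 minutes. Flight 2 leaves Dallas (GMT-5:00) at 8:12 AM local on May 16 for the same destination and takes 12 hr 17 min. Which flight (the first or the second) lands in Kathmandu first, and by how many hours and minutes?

Flight 1 in UTC: 10:25 AM − 12:45 = 9:40 PM on May 16.
+2 hours and 25 minutes → arrive 12:05 AM UTC on May 17.
Flight 2 in UTC: 8:12 AM + 5:00 = 1:12 PM on May 16.
+12 hours 17 minutes → arrive 1:29 AM UTC on May 17.
Flight 1 lands earlier by 1 hour 24 minutes.

the first, by 1 hour 24 minutes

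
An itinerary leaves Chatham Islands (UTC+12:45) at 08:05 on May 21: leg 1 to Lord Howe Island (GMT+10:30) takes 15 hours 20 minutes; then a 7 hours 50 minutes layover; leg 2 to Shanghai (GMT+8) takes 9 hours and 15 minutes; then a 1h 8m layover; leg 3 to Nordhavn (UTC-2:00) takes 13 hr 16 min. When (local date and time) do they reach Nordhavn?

16:09 on May 22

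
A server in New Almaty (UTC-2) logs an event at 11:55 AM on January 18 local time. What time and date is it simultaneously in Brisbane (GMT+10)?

Brisbane is 12:00 ahead of New Almaty.
Shift by the zone difference: 11:55 AM + 12:00 = 11:55 PM on Jan 18 in Brisbane.

11:55 PM on January 18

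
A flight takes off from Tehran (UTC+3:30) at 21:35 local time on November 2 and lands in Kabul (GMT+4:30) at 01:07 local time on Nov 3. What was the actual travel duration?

Departure in UTC: 21:35 − 3:30 = 18:05 on Nov 2.
Arrival in UTC: 01:07 − 4:30 = 20:37 on Nov 2.
Elapsed = 20:37 − 18:05 = 2 hours 32 minutes.

2 hours 32 minutes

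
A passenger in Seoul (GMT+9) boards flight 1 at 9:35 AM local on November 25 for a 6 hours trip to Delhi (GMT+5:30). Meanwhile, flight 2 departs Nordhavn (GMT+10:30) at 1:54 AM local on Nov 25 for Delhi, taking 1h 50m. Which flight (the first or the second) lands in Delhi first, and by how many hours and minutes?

the second, by 13 hours 21 minutes

Flight 1 in UTC: 9:35 AM − 9:00 = 12:35 AM on Nov 25.
+6 hours → arrive 6:35 AM UTC on Nov 25.
Flight 2 in UTC: 1:54 AM − 10:30 = 3:24 PM on Nov 24.
+1 hour and 50 minutes → arrive 5:14 PM UTC on Nov 24.
Flight 2 lands earlier by 13 hours 21 minutes.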